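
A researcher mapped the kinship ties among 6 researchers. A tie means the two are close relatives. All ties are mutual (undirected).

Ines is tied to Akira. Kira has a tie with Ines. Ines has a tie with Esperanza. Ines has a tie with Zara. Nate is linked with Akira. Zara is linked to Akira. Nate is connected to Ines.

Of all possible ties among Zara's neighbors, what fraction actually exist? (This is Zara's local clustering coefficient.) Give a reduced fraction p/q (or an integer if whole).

Zara's neighbors: Akira and Ines (k = 2).
Possible neighbor pairs: C(2,2) = 1. Edges among them: Akira–Ines → e = 1.
Clustering(Zara) = 1/1.

1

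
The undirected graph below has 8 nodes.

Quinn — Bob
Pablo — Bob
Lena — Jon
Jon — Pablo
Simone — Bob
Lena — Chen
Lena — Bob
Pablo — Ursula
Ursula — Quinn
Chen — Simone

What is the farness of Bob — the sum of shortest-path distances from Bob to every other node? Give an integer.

10

Distances from Bob: Chen:2, Jon:2, Lena:1, Pablo:1, Quinn:1, Simone:1, Ursula:2.
Sum = 2 + 2 + 1 + 1 + 1 + 1 + 2 = 10.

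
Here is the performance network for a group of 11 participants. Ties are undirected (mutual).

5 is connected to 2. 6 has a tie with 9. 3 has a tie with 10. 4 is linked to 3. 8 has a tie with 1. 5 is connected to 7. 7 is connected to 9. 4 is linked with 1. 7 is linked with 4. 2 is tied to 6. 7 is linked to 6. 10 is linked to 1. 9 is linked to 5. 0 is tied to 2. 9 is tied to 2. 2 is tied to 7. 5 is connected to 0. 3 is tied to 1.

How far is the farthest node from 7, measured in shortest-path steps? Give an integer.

Distances from 7: 0:2, 1:2, 2:1, 3:2, 4:1, 5:1, 6:1, 8:3, 9:1, 10:3.
The largest is 3 (to 10 and 8), so the eccentricity of 7 is 3.

3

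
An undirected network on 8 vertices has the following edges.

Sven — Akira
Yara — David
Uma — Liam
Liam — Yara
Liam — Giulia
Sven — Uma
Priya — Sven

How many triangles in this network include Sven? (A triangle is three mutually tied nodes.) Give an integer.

Sven's neighbors are Akira, Priya, and Uma, but none of them are tied to each other, so no triangle contains Sven.

0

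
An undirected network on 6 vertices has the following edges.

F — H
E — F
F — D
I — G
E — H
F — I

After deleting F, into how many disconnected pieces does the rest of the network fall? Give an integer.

Without F, the remaining ties split the others into: {E, H}; {G, I}; {D}.
That's 3 separate components.

3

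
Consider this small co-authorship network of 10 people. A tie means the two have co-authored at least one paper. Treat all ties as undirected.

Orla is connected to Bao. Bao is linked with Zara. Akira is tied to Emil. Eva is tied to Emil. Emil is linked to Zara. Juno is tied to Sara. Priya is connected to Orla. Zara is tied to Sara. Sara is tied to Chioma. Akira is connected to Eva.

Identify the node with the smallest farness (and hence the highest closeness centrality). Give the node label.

Zara

Farness (sum of distances to all others) for each node — Akira:27, Bao:20, Chioma:28, Emil:20, Eva:27, Juno:28, Orla:26, Priya:34, Sara:20, Zara:16.
The smallest farness is 16, for Zara, so Zara has the highest closeness.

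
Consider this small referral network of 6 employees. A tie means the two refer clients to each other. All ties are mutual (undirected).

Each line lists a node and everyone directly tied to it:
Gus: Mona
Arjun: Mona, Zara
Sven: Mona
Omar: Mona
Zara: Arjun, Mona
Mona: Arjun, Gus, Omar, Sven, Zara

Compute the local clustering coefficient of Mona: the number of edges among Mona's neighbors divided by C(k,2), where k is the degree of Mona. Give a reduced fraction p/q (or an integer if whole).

1/10

Mona's neighbors: Arjun, Gus, Omar, Sven, and Zara (k = 5).
Possible neighbor pairs: C(5,2) = 10. Edges among them: Arjun–Zara → e = 1.
Clustering(Mona) = 1/10.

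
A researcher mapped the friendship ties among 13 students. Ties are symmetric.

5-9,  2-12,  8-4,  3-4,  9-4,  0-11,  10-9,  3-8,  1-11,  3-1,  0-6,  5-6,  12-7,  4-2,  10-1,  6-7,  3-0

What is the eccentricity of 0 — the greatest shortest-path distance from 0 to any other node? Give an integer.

Distances from 0: 1:2, 2:3, 3:1, 4:2, 5:2, 6:1, 7:2, 8:2, 9:3, 10:3, 11:1, 12:3.
The largest is 3 (to 2, 9, 10, and 12), so the eccentricity of 0 is 3.

3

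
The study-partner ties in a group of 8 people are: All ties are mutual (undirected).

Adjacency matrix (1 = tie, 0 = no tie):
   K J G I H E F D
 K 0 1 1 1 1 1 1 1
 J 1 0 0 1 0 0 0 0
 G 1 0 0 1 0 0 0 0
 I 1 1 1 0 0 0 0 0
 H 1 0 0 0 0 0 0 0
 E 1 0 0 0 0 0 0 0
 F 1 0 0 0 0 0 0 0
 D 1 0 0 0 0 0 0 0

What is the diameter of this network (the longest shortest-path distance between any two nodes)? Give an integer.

Eccentricity of each node (its greatest distance to any other): D:2, E:2, F:2, G:2, H:2, I:2, J:2, K:1.
The maximum eccentricity is 2, realized for instance by the pair J–G via J – K – G. So the diameter is 2.

2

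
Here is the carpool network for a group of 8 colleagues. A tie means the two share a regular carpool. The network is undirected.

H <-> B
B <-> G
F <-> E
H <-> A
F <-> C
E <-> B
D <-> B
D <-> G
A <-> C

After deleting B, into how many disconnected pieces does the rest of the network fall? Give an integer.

2

Without B, the remaining ties split the others into: {A, C, E, F, H}; {D, G}.
That's 2 separate components.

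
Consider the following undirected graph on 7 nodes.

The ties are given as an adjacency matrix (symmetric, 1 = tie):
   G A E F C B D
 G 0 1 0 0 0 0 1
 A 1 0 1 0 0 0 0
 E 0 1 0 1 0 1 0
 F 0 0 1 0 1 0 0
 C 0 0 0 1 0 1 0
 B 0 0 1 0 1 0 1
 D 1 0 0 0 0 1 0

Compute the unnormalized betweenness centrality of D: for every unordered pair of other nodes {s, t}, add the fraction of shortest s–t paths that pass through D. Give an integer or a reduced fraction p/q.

Pairs whose geodesics pass through D — G–C: 1; G–B: 1.
All other pairs contribute 0.
Summing the contributions gives betweenness(D) = 2.

2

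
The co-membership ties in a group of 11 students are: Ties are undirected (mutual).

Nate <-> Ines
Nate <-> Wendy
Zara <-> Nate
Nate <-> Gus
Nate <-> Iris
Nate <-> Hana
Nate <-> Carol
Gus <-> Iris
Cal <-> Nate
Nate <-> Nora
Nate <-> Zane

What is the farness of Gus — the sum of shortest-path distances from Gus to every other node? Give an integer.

Distances from Gus: Cal:2, Carol:2, Hana:2, Ines:2, Iris:1, Nate:1, Nora:2, Wendy:2, Zane:2, Zara:2.
Sum = 2 + 2 + 2 + 2 + 1 + 1 + 2 + 2 + 2 + 2 = 18.

18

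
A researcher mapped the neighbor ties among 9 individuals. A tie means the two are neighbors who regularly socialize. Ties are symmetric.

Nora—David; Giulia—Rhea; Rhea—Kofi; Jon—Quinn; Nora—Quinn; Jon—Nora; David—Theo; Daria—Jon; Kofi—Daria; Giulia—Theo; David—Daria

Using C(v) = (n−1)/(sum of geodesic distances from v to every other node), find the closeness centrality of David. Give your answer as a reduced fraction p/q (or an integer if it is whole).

Distances from David: Daria:1, Giulia:2, Jon:2, Kofi:2, Nora:1, Quinn:2, Rhea:3, Theo:1. Sum = 14.
n = 9, so closeness = 8/14 = 4/7.

4/7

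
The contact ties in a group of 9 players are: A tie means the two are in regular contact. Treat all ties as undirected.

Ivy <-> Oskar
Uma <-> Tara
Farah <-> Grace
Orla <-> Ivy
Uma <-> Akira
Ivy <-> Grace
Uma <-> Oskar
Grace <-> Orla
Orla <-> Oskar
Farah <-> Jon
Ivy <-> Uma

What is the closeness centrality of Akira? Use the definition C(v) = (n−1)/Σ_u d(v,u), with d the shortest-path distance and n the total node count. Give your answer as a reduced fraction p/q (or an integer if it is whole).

Distances from Akira: Farah:4, Grace:3, Ivy:2, Jon:5, Orla:3, Oskar:2, Tara:2, Uma:1. Sum = 22.
n = 9, so closeness = 8/22 = 4/11.

4/11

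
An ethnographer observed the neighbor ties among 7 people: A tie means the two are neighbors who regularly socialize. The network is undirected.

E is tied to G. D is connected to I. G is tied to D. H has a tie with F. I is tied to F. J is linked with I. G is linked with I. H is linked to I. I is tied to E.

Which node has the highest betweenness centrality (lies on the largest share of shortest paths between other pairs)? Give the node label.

Unnormalized betweenness of each node: D:0, E:0, F:0, G:1/2, H:0, I:23/2, J:0.
I has the largest value, 23/2, making it the main broker — the node through which the most shortest paths run.

I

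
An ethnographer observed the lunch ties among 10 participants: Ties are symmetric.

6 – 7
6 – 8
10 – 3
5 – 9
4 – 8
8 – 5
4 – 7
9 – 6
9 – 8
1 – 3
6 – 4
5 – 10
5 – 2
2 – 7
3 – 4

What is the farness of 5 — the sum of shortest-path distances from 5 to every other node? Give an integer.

15

Distances from 5: 1:3, 2:1, 3:2, 4:2, 6:2, 7:2, 8:1, 9:1, 10:1.
Sum = 3 + 1 + 2 + 2 + 2 + 2 + 1 + 1 + 1 = 15.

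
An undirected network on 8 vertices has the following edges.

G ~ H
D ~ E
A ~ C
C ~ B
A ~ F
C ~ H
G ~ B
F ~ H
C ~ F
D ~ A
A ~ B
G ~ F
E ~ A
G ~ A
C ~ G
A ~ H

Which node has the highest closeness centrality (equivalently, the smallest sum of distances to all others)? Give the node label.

Farness (sum of distances to all others) for each node — A:7, B:11, C:9, D:12, E:12, F:10, G:9, H:10.
The smallest farness is 7, for A, so A has the highest closeness.

A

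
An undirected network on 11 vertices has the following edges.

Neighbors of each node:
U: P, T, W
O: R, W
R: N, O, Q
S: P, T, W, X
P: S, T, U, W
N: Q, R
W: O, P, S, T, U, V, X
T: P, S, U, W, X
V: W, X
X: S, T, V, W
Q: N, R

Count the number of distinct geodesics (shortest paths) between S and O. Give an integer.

1

The shortest distance is 2, and the only length-2 path is S–W–O. So there is exactly 1 shortest path.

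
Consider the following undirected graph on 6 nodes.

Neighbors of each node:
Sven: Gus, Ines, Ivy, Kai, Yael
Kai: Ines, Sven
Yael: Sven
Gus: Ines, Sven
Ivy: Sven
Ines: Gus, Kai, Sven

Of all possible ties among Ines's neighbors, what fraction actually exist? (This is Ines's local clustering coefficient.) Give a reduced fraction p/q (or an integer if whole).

Ines's neighbors: Gus, Kai, and Sven (k = 3).
Possible neighbor pairs: C(3,2) = 3. Edges among them: Gus–Sven, Kai–Sven → e = 2.
Clustering(Ines) = 2/3.

2/3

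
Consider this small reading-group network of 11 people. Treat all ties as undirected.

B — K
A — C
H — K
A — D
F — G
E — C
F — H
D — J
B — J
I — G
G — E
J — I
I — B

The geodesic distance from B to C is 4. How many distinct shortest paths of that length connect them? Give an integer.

The shortest distance is 4. The length-4 paths are: B–J–D–A–C; B–I–G–E–C.
That gives 2 distinct shortest paths.

2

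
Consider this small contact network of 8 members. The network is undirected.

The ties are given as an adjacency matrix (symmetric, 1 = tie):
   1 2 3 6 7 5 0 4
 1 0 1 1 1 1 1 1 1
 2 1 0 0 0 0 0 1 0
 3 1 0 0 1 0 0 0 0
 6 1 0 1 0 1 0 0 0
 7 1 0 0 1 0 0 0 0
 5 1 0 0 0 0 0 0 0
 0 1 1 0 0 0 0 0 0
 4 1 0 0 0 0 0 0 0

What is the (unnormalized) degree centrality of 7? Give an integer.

2

7 is directly tied to 1 and 6. That is 2 neighbors, so the degree of 7 is 2.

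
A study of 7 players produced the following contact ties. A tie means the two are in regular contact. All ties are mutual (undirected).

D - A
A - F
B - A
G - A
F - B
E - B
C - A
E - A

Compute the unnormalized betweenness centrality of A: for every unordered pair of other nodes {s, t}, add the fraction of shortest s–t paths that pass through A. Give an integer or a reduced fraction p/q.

25/2

Pairs whose geodesics pass through A — E–F: 1/2; E–G: 1; E–C: 1; E–D: 1; F–G: 1; F–C: 1; F–D: 1; B–G: 1; B–C: 1; B–D: 1; G–C: 1; G–D: 1; C–D: 1.
All other pairs contribute 0.
Summing the contributions gives betweenness(A) = 25/2.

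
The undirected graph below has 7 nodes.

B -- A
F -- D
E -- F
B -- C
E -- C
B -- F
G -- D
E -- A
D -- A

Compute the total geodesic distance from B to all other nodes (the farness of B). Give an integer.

10

Distances from B: A:1, C:1, D:2, E:2, F:1, G:3.
Sum = 1 + 1 + 2 + 2 + 1 + 3 = 10.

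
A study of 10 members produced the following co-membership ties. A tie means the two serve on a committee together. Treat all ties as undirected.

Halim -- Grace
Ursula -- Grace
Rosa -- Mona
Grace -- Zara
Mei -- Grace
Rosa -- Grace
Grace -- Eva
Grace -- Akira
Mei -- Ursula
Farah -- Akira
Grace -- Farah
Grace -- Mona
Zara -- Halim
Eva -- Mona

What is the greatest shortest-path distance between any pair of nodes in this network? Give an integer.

Eccentricity of each node (its greatest distance to any other): Akira:2, Eva:2, Farah:2, Grace:1, Halim:2, Mei:2, Mona:2, Rosa:2, Ursula:2, Zara:2.
The maximum eccentricity is 2, realized for instance by the pair Halim–Mona via Halim – Grace – Mona. So the diameter is 2.

2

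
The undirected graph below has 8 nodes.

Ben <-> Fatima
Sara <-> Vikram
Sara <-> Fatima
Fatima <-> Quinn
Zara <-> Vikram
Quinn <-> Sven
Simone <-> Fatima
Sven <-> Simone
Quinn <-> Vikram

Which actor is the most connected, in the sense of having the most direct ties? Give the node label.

Degrees — Ben:1, Fatima:4, Quinn:3, Sara:2, Simone:2, Sven:2, Vikram:3, Zara:1.
The maximum is 4, attained only by Fatima.

Fatima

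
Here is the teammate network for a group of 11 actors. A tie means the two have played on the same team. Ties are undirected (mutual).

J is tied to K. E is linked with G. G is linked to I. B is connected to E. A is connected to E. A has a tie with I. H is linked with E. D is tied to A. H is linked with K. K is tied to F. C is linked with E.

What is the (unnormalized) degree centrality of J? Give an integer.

1

J is directly tied to K. That is 1 neighbor, so the degree of J is 1.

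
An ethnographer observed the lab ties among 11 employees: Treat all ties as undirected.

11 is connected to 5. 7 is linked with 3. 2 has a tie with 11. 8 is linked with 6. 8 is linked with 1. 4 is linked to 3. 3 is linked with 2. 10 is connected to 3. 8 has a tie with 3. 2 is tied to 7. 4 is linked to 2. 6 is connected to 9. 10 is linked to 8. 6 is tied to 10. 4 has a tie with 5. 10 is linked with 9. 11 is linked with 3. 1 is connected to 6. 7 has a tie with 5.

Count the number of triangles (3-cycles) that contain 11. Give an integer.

1

11's neighbors: 2, 3, and 5.
Neighbor pairs that are themselves tied: 11–2–3. Each forms one triangle with 11, for 1 in total.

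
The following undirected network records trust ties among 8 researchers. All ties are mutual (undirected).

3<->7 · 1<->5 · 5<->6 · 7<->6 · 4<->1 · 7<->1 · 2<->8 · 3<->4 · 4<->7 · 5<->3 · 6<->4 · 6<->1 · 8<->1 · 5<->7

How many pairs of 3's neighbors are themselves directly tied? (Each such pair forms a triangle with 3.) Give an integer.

3's neighbors: 4, 5, and 7.
Neighbor pairs that are themselves tied: 3–4–7; 3–5–7. Each forms one triangle with 3, for 2 in total.

2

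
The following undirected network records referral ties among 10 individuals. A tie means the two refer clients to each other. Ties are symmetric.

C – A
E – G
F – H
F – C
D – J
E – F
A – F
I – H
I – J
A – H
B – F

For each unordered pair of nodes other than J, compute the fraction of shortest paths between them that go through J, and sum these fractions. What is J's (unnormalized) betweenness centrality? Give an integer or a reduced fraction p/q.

Pairs whose geodesics pass through J — F–D: 1; G–D: 1; C–D: 2/2; E–D: 1; H–D: 1; A–D: 1; B–D: 1; D–I: 1.
All other pairs contribute 0.
Summing the contributions gives betweenness(J) = 8.

8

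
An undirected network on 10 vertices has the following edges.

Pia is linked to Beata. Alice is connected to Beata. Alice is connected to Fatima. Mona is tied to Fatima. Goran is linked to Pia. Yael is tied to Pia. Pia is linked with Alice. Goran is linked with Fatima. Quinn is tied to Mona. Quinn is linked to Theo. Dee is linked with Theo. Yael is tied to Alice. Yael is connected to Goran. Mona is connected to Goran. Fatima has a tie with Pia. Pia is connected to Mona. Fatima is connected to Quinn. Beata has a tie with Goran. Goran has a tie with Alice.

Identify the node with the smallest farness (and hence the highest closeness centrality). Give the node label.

Fatima

Farness (sum of distances to all others) for each node — Alice:16, Beata:21, Dee:31, Fatima:14, Goran:15, Mona:15, Pia:15, Quinn:17, Theo:23, Yael:21.
The smallest farness is 14, for Fatima, so Fatima has the highest closeness.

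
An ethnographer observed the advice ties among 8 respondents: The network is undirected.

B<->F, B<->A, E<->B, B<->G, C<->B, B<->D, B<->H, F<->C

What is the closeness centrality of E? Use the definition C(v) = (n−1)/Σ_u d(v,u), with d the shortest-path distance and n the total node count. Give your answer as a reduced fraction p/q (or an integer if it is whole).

Distances from E: A:2, B:1, C:2, D:2, F:2, G:2, H:2. Sum = 13.
n = 8, so closeness = 7/13.

7/13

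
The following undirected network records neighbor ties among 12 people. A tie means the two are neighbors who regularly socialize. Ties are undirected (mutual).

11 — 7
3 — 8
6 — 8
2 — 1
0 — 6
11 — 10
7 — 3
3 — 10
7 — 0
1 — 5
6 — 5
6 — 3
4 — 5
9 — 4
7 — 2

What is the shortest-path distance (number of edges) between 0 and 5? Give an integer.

One shortest route is 0 – 6 – 5, which uses 2 edges, and 0 and 5 are not directly tied, so nothing shorter exists. So d(0,5) = 2.

2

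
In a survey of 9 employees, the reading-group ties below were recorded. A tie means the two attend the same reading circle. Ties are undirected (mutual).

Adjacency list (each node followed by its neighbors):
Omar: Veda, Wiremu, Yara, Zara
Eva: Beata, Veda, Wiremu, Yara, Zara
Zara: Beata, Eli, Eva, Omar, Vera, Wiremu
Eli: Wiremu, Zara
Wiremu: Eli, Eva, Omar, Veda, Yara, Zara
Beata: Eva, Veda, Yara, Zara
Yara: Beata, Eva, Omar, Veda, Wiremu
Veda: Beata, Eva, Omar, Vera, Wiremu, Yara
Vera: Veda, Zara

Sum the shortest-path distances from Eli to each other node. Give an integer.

Distances from Eli: Beata:2, Eva:2, Omar:2, Veda:2, Vera:2, Wiremu:1, Yara:2, Zara:1.
Sum = 2 + 2 + 2 + 2 + 2 + 1 + 2 + 1 = 14.

14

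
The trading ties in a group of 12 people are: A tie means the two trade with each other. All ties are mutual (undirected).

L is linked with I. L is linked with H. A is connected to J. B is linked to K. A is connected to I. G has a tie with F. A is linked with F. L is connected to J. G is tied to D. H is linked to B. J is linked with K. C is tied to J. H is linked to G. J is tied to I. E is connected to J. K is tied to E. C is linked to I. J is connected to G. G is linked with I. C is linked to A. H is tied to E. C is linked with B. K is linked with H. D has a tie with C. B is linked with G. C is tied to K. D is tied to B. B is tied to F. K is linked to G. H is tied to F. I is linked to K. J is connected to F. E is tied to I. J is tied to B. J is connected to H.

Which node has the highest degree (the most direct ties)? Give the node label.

J

Degrees — A:4, B:7, C:6, D:3, E:4, F:5, G:7, H:7, I:7, J:10, K:7, L:3.
The maximum is 10, attained only by J.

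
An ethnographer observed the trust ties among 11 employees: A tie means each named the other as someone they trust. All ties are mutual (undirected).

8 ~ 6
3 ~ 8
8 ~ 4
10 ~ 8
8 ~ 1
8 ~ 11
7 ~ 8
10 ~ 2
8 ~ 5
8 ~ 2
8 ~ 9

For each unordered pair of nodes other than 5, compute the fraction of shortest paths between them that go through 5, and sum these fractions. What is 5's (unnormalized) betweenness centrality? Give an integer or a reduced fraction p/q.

No shortest path between any pair of other nodes passes through 5.
Summing the contributions gives betweenness(5) = 0.

0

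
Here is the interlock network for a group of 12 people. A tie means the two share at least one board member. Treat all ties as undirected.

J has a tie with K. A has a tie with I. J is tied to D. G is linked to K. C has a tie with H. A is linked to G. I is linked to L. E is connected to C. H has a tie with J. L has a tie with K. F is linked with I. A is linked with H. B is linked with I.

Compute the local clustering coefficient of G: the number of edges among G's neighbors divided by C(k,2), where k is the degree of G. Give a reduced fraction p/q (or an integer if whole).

0

G's neighbors: A and K (k = 2).
Possible neighbor pairs: C(2,2) = 1. Edges among them: none → e = 0.
Clustering(G) = 0/1.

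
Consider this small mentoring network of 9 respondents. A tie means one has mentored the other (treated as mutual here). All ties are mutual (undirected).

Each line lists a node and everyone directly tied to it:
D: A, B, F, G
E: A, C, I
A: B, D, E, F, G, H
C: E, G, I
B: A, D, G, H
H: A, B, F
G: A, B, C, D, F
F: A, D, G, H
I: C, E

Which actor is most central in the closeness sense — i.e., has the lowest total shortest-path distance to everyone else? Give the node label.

A

Farness (sum of distances to all others) for each node — A:10, B:13, C:14, D:13, E:13, F:13, G:11, H:15, I:18.
The smallest farness is 10, for A, so A has the highest closeness.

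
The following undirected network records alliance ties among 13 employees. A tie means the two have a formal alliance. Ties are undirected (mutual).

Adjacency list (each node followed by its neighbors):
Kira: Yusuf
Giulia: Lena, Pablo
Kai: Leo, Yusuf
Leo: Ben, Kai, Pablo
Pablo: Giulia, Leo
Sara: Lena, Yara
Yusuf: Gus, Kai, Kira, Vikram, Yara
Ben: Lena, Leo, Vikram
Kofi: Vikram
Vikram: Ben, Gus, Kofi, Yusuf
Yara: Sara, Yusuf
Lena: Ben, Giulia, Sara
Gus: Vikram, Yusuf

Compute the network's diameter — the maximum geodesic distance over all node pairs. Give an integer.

Eccentricity of each node (its greatest distance to any other): Ben:3, Giulia:5, Gus:4, Kai:3, Kira:5, Kofi:4, Lena:4, Leo:3, Pablo:4, Sara:4, Vikram:3, Yara:4, Yusuf:4.
The maximum eccentricity is 5, realized for instance by the pair Kira–Giulia via Kira – Yusuf – Yara – Sara – Lena – Giulia. So the diameter is 5.

5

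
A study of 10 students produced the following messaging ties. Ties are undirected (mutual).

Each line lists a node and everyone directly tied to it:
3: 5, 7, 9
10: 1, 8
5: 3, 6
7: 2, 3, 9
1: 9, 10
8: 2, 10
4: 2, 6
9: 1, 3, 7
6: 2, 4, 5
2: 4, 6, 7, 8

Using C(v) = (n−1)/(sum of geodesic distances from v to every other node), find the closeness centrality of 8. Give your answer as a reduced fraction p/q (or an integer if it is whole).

9/19

Distances from 8: 1:2, 2:1, 3:3, 4:2, 5:3, 6:2, 7:2, 9:3, 10:1. Sum = 19.
n = 10, so closeness = 9/19.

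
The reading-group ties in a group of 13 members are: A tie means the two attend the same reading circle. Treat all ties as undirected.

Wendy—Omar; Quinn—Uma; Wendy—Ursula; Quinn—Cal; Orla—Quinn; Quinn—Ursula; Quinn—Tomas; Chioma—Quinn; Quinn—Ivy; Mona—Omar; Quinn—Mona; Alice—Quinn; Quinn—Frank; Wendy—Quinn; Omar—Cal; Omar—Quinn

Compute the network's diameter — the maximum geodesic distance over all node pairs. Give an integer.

Eccentricity of each node (its greatest distance to any other): Alice:2, Cal:2, Chioma:2, Frank:2, Ivy:2, Mona:2, Omar:2, Orla:2, Quinn:1, Tomas:2, Uma:2, Ursula:2, Wendy:2.
The maximum eccentricity is 2, realized for instance by the pair Frank–Ursula via Frank – Quinn – Ursula. So the diameter is 2.

2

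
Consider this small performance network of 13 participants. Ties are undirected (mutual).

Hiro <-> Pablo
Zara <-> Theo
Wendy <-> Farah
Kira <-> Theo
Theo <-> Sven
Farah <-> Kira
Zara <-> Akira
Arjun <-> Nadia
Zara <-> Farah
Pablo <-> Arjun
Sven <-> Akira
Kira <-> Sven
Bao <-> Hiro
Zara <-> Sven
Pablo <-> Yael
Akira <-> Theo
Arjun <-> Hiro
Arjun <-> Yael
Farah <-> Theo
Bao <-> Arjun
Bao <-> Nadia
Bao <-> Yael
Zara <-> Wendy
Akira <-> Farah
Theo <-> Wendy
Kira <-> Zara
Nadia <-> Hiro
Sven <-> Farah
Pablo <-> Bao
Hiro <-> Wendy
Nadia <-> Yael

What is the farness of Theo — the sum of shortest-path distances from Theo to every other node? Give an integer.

24

Distances from Theo: Akira:1, Arjun:3, Bao:3, Farah:1, Hiro:2, Kira:1, Nadia:3, Pablo:3, Sven:1, Wendy:1, Yael:4, Zara:1.
Sum = 1 + 3 + 3 + 1 + 2 + 1 + 3 + 3 + 1 + 1 + 4 + 1 = 24.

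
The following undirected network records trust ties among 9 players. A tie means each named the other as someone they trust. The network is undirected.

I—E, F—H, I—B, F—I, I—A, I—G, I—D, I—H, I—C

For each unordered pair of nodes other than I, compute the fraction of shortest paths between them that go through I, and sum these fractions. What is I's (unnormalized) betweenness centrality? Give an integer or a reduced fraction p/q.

Pairs whose geodesics pass through I — E–F: 1; E–H: 1; E–A: 1; E–B: 1; E–D: 1; E–C: 1; E–G: 1; F–A: 1; F–B: 1; F–D: 1; F–C: 1; F–G: 1; H–A: 1; H–B: 1 … (+13 more pairs).
All other pairs contribute 0.
Summing the contributions gives betweenness(I) = 27.

27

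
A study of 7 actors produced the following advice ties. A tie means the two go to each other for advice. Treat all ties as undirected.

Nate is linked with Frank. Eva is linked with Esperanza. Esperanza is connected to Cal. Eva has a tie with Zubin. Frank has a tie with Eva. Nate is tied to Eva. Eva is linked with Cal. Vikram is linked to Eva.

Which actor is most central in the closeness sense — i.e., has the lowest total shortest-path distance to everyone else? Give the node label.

Farness (sum of distances to all others) for each node — Cal:10, Esperanza:10, Eva:6, Frank:10, Nate:10, Vikram:11, Zubin:11.
The smallest farness is 6, for Eva, so Eva has the highest closeness.

Eva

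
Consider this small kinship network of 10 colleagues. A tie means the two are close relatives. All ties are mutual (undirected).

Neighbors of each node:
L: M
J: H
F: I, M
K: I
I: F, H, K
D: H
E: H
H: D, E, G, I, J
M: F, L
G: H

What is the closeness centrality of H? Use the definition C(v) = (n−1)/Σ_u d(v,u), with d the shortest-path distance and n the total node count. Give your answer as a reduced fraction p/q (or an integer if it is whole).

9/16

Distances from H: D:1, E:1, F:2, G:1, I:1, J:1, K:2, L:4, M:3. Sum = 16.
n = 10, so closeness = 9/16.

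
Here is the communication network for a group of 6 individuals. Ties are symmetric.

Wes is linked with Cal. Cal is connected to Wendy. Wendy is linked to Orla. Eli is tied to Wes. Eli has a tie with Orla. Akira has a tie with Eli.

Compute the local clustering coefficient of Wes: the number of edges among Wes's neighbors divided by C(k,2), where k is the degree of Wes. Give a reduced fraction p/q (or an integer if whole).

0

Wes's neighbors: Cal and Eli (k = 2).
Possible neighbor pairs: C(2,2) = 1. Edges among them: none → e = 0.
Clustering(Wes) = 0/1.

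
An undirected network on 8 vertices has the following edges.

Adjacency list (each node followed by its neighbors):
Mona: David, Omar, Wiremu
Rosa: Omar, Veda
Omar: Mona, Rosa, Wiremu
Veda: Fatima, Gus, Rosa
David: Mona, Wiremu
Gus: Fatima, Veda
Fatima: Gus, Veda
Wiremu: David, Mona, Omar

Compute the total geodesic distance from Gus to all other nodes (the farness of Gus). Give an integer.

20

Distances from Gus: David:5, Fatima:1, Mona:4, Omar:3, Rosa:2, Veda:1, Wiremu:4.
Sum = 5 + 1 + 4 + 3 + 2 + 1 + 4 = 20.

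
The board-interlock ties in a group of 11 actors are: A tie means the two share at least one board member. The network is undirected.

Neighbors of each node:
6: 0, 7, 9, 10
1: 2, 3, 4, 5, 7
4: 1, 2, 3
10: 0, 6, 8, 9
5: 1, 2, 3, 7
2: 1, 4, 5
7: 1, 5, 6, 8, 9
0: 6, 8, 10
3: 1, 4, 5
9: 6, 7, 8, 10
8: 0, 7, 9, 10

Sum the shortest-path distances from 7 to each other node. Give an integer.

Distances from 7: 0:2, 1:1, 2:2, 3:2, 4:2, 5:1, 6:1, 8:1, 9:1, 10:2.
Sum = 2 + 1 + 2 + 2 + 2 + 1 + 1 + 1 + 1 + 2 = 15.

15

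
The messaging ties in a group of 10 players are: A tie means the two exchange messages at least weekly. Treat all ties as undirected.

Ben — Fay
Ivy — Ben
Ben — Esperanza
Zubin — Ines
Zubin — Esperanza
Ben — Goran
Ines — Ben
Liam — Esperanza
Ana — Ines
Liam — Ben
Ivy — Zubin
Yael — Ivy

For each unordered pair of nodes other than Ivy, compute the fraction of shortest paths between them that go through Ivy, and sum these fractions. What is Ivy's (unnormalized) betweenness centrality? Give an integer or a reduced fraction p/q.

Pairs whose geodesics pass through Ivy — Yael–Ben: 1; Yael–Liam: 1; Yael–Ana: 2/2; Yael–Fay: 1; Yael–Ines: 2/2; Yael–Goran: 1; Yael–Zubin: 1; Yael–Esperanza: 2/2; Ben–Zubin: 1/3; Fay–Zubin: 1/3; Goran–Zubin: 1/3.
All other pairs contribute 0.
Summing the contributions gives betweenness(Ivy) = 9.

9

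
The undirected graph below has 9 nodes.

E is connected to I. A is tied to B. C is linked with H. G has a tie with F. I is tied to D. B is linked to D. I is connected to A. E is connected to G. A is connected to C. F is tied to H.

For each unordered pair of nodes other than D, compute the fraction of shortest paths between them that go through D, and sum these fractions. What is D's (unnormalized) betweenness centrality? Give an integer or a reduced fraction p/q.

3/2

Pairs whose geodesics pass through D — B–I: 1/2; B–E: 1/2; B–G: 1/2.
All other pairs contribute 0.
Summing the contributions gives betweenness(D) = 3/2.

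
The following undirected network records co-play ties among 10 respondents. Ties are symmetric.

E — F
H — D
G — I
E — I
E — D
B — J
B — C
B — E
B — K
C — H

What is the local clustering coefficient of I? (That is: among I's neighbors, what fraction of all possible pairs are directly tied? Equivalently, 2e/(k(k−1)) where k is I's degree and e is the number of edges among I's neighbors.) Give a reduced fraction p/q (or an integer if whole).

I's neighbors: E and G (k = 2).
Possible neighbor pairs: C(2,2) = 1. Edges among them: none → e = 0.
Clustering(I) = 0/1.

0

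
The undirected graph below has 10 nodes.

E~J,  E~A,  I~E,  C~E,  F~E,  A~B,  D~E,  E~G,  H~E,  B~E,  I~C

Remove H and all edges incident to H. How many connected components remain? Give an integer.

H's neighbors (E) remain reachable from one another through other ties, so the rest of the network stays in one piece.

1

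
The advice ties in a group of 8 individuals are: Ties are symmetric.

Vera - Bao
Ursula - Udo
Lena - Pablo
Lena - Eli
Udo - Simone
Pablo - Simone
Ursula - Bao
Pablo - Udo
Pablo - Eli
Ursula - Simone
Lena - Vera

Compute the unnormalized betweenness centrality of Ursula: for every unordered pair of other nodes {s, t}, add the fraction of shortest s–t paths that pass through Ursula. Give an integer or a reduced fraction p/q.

Pairs whose geodesics pass through Ursula — Bao–Udo: 1; Bao–Simone: 1; Bao–Pablo: 2/3; Udo–Vera: 1/2; Simone–Vera: 1/2.
All other pairs contribute 0.
Summing the contributions gives betweenness(Ursula) = 11/3.

11/3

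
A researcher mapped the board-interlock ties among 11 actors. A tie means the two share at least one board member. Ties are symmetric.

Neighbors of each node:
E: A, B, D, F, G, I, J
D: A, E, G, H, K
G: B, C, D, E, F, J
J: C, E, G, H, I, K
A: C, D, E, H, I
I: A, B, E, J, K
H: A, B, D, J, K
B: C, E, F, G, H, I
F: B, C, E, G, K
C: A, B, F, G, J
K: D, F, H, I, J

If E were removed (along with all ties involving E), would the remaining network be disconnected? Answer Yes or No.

No

Even without E, every remaining node can still reach every other (the residual graph is connected), so E is not a cut vertex.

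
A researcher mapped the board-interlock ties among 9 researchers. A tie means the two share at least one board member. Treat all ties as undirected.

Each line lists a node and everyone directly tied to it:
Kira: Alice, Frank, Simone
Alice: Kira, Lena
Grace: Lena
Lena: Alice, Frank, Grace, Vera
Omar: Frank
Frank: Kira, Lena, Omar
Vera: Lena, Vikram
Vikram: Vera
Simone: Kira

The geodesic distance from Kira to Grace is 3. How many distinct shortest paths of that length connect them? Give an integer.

2

The shortest distance is 3. The length-3 paths are: Kira–Frank–Lena–Grace; Kira–Alice–Lena–Grace.
That gives 2 distinct shortest paths.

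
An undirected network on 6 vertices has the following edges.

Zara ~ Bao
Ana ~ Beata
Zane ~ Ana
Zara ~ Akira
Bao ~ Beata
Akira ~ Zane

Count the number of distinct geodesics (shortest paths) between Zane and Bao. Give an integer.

2

The shortest distance is 3. The length-3 paths are: Zane–Ana–Beata–Bao; Zane–Akira–Zara–Bao.
That gives 2 distinct shortest paths.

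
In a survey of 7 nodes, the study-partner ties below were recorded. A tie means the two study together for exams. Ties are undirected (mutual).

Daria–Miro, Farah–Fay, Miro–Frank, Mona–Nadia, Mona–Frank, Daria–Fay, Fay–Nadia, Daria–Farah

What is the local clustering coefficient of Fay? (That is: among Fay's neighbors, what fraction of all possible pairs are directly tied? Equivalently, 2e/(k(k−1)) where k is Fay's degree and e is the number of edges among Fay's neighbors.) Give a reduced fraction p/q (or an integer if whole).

1/3

Fay's neighbors: Daria, Farah, and Nadia (k = 3).
Possible neighbor pairs: C(3,2) = 3. Edges among them: Daria–Farah → e = 1.
Clustering(Fay) = 1/3.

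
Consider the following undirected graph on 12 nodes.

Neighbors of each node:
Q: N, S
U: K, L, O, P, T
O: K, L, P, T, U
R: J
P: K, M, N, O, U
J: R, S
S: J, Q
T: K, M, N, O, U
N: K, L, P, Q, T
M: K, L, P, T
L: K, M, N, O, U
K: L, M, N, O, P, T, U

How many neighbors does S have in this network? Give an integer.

2

S is directly tied to J and Q. That is 2 neighbors, so the degree of S is 2.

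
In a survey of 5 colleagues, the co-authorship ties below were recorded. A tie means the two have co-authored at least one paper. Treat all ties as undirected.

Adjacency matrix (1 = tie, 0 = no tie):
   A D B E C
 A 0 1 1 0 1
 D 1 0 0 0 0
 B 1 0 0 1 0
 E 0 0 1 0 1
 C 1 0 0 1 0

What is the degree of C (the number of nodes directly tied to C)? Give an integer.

2

C is directly tied to A and E. That is 2 neighbors, so the degree of C is 2.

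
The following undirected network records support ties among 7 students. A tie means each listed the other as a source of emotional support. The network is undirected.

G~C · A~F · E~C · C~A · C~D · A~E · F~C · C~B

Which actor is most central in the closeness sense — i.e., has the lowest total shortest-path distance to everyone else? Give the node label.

Farness (sum of distances to all others) for each node — A:9, B:11, C:6, D:11, E:10, F:10, G:11.
The smallest farness is 6, for C, so C has the highest closeness.

C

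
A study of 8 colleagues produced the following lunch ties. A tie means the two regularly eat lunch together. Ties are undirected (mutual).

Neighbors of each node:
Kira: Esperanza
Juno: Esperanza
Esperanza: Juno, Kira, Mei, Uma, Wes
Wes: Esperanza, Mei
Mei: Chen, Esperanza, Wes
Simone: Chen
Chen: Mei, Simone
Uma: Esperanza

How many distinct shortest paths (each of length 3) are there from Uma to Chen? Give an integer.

1

The shortest distance is 3, and the only length-3 path is Uma–Esperanza–Mei–Chen. So there is exactly 1 shortest path.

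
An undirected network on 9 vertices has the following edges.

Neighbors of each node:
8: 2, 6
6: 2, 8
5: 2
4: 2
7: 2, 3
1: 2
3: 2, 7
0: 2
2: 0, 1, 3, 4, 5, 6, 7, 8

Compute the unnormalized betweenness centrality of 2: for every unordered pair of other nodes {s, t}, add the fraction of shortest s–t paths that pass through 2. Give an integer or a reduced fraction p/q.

26

Pairs whose geodesics pass through 2 — 7–1: 1; 7–5: 1; 7–4: 1; 7–6: 1; 7–0: 1; 7–8: 1; 1–5: 1; 1–4: 1; 1–6: 1; 1–3: 1; 1–0: 1; 1–8: 1; 5–4: 1; 5–6: 1 … (+12 more pairs).
All other pairs contribute 0.
Summing the contributions gives betweenness(2) = 26.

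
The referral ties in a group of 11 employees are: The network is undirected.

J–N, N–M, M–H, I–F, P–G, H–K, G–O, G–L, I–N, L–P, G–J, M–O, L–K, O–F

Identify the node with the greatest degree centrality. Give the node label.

G

Degrees — F:2, G:4, H:2, I:2, J:2, K:2, L:3, M:3, N:3, O:3, P:2.
The maximum is 4, attained only by G.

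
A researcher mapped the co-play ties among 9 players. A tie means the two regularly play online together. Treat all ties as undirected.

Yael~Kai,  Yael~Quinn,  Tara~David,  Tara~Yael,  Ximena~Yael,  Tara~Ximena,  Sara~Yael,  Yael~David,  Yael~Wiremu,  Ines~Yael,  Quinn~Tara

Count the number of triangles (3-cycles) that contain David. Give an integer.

David's neighbors: Tara and Yael.
Neighbor pairs that are themselves tied: David–Tara–Yael. Each forms one triangle with David, for 1 in total.

1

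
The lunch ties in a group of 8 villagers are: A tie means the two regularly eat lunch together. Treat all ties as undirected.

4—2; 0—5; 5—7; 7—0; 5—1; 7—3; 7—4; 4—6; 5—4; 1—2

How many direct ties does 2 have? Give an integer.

2 is directly tied to 1 and 4. That is 2 neighbors, so the degree of 2 is 2.

2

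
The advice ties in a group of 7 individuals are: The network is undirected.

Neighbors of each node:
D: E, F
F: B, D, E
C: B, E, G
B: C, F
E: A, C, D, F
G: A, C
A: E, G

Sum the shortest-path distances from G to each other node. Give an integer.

12

Distances from G: A:1, B:2, C:1, D:3, E:2, F:3.
Sum = 1 + 2 + 1 + 3 + 2 + 3 = 12.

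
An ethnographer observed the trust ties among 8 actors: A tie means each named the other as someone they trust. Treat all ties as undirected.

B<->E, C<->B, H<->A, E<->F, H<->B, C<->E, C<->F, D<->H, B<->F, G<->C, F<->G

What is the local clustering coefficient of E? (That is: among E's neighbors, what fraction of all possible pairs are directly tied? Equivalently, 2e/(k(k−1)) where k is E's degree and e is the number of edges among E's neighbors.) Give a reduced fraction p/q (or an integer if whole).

1

E's neighbors: B, C, and F (k = 3).
Possible neighbor pairs: C(3,2) = 3. Edges among them: B–C, B–F, C–F → e = 3.
Clustering(E) = 3/3 = 1.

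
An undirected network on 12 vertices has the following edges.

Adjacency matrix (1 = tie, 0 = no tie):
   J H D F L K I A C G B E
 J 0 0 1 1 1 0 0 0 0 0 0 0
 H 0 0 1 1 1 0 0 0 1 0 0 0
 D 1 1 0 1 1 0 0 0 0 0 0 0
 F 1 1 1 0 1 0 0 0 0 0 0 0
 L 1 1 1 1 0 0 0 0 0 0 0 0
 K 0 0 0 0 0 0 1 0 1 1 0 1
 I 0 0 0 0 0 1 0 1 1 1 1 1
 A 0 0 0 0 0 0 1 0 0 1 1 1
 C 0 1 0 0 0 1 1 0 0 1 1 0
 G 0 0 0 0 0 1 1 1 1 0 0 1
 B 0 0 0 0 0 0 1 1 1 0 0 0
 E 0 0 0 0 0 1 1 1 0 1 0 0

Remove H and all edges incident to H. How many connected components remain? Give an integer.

Without H, the remaining ties split the others into: {D, F, J, L}; {A, B, C, E, G, I, K}.
That's 2 separate components.

2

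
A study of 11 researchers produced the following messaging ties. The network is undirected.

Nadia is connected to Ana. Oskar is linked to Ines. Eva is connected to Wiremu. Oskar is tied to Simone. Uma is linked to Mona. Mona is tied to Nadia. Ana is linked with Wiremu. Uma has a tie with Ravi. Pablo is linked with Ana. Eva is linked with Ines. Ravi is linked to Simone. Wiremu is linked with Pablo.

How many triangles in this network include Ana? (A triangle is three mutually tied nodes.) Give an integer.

1

Ana's neighbors: Nadia, Pablo, and Wiremu.
Neighbor pairs that are themselves tied: Ana–Pablo–Wiremu. Each forms one triangle with Ana, for 1 in total.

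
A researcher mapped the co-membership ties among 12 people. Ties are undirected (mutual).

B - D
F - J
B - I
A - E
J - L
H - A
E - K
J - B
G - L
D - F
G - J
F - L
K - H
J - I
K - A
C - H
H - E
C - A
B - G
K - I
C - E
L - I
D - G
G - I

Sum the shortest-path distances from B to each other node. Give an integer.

23

Distances from B: A:3, C:4, D:1, E:3, F:2, G:1, H:3, I:1, J:1, K:2, L:2.
Sum = 3 + 4 + 1 + 3 + 2 + 1 + 3 + 1 + 1 + 2 + 2 = 23.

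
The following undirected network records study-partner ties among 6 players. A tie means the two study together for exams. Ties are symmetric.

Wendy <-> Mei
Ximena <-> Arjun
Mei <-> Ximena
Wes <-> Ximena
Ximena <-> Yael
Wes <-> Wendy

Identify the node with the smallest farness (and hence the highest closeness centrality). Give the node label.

Farness (sum of distances to all others) for each node — Arjun:10, Mei:8, Wendy:10, Wes:8, Ximena:6, Yael:10.
The smallest farness is 6, for Ximena, so Ximena has the highest closeness.

Ximena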